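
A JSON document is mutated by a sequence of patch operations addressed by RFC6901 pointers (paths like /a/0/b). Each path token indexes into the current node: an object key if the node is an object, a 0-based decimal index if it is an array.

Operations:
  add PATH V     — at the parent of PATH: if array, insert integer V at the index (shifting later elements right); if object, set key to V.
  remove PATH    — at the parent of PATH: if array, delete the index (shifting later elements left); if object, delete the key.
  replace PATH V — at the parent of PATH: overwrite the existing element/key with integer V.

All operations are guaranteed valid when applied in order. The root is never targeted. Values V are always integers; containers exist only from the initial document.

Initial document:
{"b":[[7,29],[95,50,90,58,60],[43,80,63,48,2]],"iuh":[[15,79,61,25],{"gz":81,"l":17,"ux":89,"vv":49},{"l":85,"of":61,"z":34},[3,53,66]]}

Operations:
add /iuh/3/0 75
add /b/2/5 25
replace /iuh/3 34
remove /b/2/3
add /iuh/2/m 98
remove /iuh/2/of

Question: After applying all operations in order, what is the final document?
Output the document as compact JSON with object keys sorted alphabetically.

Answer: {"b":[[7,29],[95,50,90,58,60],[43,80,63,2,25]],"iuh":[[15,79,61,25],{"gz":81,"l":17,"ux":89,"vv":49},{"l":85,"m":98,"z":34},34]}

Derivation:
After op 1 (add /iuh/3/0 75): {"b":[[7,29],[95,50,90,58,60],[43,80,63,48,2]],"iuh":[[15,79,61,25],{"gz":81,"l":17,"ux":89,"vv":49},{"l":85,"of":61,"z":34},[75,3,53,66]]}
After op 2 (add /b/2/5 25): {"b":[[7,29],[95,50,90,58,60],[43,80,63,48,2,25]],"iuh":[[15,79,61,25],{"gz":81,"l":17,"ux":89,"vv":49},{"l":85,"of":61,"z":34},[75,3,53,66]]}
After op 3 (replace /iuh/3 34): {"b":[[7,29],[95,50,90,58,60],[43,80,63,48,2,25]],"iuh":[[15,79,61,25],{"gz":81,"l":17,"ux":89,"vv":49},{"l":85,"of":61,"z":34},34]}
After op 4 (remove /b/2/3): {"b":[[7,29],[95,50,90,58,60],[43,80,63,2,25]],"iuh":[[15,79,61,25],{"gz":81,"l":17,"ux":89,"vv":49},{"l":85,"of":61,"z":34},34]}
After op 5 (add /iuh/2/m 98): {"b":[[7,29],[95,50,90,58,60],[43,80,63,2,25]],"iuh":[[15,79,61,25],{"gz":81,"l":17,"ux":89,"vv":49},{"l":85,"m":98,"of":61,"z":34},34]}
After op 6 (remove /iuh/2/of): {"b":[[7,29],[95,50,90,58,60],[43,80,63,2,25]],"iuh":[[15,79,61,25],{"gz":81,"l":17,"ux":89,"vv":49},{"l":85,"m":98,"z":34},34]}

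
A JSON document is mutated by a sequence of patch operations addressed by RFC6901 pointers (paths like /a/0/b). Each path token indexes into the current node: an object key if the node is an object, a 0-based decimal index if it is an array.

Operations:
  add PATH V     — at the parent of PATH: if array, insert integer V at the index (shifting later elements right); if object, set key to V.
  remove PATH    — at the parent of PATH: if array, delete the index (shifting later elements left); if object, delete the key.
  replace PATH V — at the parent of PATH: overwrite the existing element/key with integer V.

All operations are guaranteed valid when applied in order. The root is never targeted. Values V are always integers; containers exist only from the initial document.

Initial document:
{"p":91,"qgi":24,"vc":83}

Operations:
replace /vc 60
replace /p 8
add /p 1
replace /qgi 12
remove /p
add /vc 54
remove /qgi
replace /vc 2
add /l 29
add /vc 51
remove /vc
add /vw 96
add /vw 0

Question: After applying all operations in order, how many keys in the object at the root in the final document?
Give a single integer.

After op 1 (replace /vc 60): {"p":91,"qgi":24,"vc":60}
After op 2 (replace /p 8): {"p":8,"qgi":24,"vc":60}
After op 3 (add /p 1): {"p":1,"qgi":24,"vc":60}
After op 4 (replace /qgi 12): {"p":1,"qgi":12,"vc":60}
After op 5 (remove /p): {"qgi":12,"vc":60}
After op 6 (add /vc 54): {"qgi":12,"vc":54}
After op 7 (remove /qgi): {"vc":54}
After op 8 (replace /vc 2): {"vc":2}
After op 9 (add /l 29): {"l":29,"vc":2}
After op 10 (add /vc 51): {"l":29,"vc":51}
After op 11 (remove /vc): {"l":29}
After op 12 (add /vw 96): {"l":29,"vw":96}
After op 13 (add /vw 0): {"l":29,"vw":0}
Size at the root: 2

Answer: 2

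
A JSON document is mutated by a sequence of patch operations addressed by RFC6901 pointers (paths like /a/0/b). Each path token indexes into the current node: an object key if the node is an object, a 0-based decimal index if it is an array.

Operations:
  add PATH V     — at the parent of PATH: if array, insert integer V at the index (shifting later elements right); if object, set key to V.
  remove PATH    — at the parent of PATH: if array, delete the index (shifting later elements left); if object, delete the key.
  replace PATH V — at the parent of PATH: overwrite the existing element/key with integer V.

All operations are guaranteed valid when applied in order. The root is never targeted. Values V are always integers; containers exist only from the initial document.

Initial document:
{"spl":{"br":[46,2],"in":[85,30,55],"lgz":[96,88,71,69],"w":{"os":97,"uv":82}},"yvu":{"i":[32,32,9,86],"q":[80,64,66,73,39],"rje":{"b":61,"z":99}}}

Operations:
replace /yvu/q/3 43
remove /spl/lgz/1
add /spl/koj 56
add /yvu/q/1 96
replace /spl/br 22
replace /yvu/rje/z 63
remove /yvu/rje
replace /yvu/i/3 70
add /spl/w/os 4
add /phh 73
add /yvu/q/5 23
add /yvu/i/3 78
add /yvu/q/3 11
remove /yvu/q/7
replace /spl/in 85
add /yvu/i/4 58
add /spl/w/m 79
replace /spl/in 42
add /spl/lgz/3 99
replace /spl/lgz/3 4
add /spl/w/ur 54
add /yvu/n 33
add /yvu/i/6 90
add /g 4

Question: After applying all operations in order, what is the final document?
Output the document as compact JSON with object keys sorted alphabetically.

Answer: {"g":4,"phh":73,"spl":{"br":22,"in":42,"koj":56,"lgz":[96,71,69,4],"w":{"m":79,"os":4,"ur":54,"uv":82}},"yvu":{"i":[32,32,9,78,58,70,90],"n":33,"q":[80,96,64,11,66,43,23]}}

Derivation:
After op 1 (replace /yvu/q/3 43): {"spl":{"br":[46,2],"in":[85,30,55],"lgz":[96,88,71,69],"w":{"os":97,"uv":82}},"yvu":{"i":[32,32,9,86],"q":[80,64,66,43,39],"rje":{"b":61,"z":99}}}
After op 2 (remove /spl/lgz/1): {"spl":{"br":[46,2],"in":[85,30,55],"lgz":[96,71,69],"w":{"os":97,"uv":82}},"yvu":{"i":[32,32,9,86],"q":[80,64,66,43,39],"rje":{"b":61,"z":99}}}
After op 3 (add /spl/koj 56): {"spl":{"br":[46,2],"in":[85,30,55],"koj":56,"lgz":[96,71,69],"w":{"os":97,"uv":82}},"yvu":{"i":[32,32,9,86],"q":[80,64,66,43,39],"rje":{"b":61,"z":99}}}
After op 4 (add /yvu/q/1 96): {"spl":{"br":[46,2],"in":[85,30,55],"koj":56,"lgz":[96,71,69],"w":{"os":97,"uv":82}},"yvu":{"i":[32,32,9,86],"q":[80,96,64,66,43,39],"rje":{"b":61,"z":99}}}
After op 5 (replace /spl/br 22): {"spl":{"br":22,"in":[85,30,55],"koj":56,"lgz":[96,71,69],"w":{"os":97,"uv":82}},"yvu":{"i":[32,32,9,86],"q":[80,96,64,66,43,39],"rje":{"b":61,"z":99}}}
After op 6 (replace /yvu/rje/z 63): {"spl":{"br":22,"in":[85,30,55],"koj":56,"lgz":[96,71,69],"w":{"os":97,"uv":82}},"yvu":{"i":[32,32,9,86],"q":[80,96,64,66,43,39],"rje":{"b":61,"z":63}}}
After op 7 (remove /yvu/rje): {"spl":{"br":22,"in":[85,30,55],"koj":56,"lgz":[96,71,69],"w":{"os":97,"uv":82}},"yvu":{"i":[32,32,9,86],"q":[80,96,64,66,43,39]}}
After op 8 (replace /yvu/i/3 70): {"spl":{"br":22,"in":[85,30,55],"koj":56,"lgz":[96,71,69],"w":{"os":97,"uv":82}},"yvu":{"i":[32,32,9,70],"q":[80,96,64,66,43,39]}}
After op 9 (add /spl/w/os 4): {"spl":{"br":22,"in":[85,30,55],"koj":56,"lgz":[96,71,69],"w":{"os":4,"uv":82}},"yvu":{"i":[32,32,9,70],"q":[80,96,64,66,43,39]}}
After op 10 (add /phh 73): {"phh":73,"spl":{"br":22,"in":[85,30,55],"koj":56,"lgz":[96,71,69],"w":{"os":4,"uv":82}},"yvu":{"i":[32,32,9,70],"q":[80,96,64,66,43,39]}}
After op 11 (add /yvu/q/5 23): {"phh":73,"spl":{"br":22,"in":[85,30,55],"koj":56,"lgz":[96,71,69],"w":{"os":4,"uv":82}},"yvu":{"i":[32,32,9,70],"q":[80,96,64,66,43,23,39]}}
After op 12 (add /yvu/i/3 78): {"phh":73,"spl":{"br":22,"in":[85,30,55],"koj":56,"lgz":[96,71,69],"w":{"os":4,"uv":82}},"yvu":{"i":[32,32,9,78,70],"q":[80,96,64,66,43,23,39]}}
After op 13 (add /yvu/q/3 11): {"phh":73,"spl":{"br":22,"in":[85,30,55],"koj":56,"lgz":[96,71,69],"w":{"os":4,"uv":82}},"yvu":{"i":[32,32,9,78,70],"q":[80,96,64,11,66,43,23,39]}}
After op 14 (remove /yvu/q/7): {"phh":73,"spl":{"br":22,"in":[85,30,55],"koj":56,"lgz":[96,71,69],"w":{"os":4,"uv":82}},"yvu":{"i":[32,32,9,78,70],"q":[80,96,64,11,66,43,23]}}
After op 15 (replace /spl/in 85): {"phh":73,"spl":{"br":22,"in":85,"koj":56,"lgz":[96,71,69],"w":{"os":4,"uv":82}},"yvu":{"i":[32,32,9,78,70],"q":[80,96,64,11,66,43,23]}}
After op 16 (add /yvu/i/4 58): {"phh":73,"spl":{"br":22,"in":85,"koj":56,"lgz":[96,71,69],"w":{"os":4,"uv":82}},"yvu":{"i":[32,32,9,78,58,70],"q":[80,96,64,11,66,43,23]}}
After op 17 (add /spl/w/m 79): {"phh":73,"spl":{"br":22,"in":85,"koj":56,"lgz":[96,71,69],"w":{"m":79,"os":4,"uv":82}},"yvu":{"i":[32,32,9,78,58,70],"q":[80,96,64,11,66,43,23]}}
After op 18 (replace /spl/in 42): {"phh":73,"spl":{"br":22,"in":42,"koj":56,"lgz":[96,71,69],"w":{"m":79,"os":4,"uv":82}},"yvu":{"i":[32,32,9,78,58,70],"q":[80,96,64,11,66,43,23]}}
After op 19 (add /spl/lgz/3 99): {"phh":73,"spl":{"br":22,"in":42,"koj":56,"lgz":[96,71,69,99],"w":{"m":79,"os":4,"uv":82}},"yvu":{"i":[32,32,9,78,58,70],"q":[80,96,64,11,66,43,23]}}
After op 20 (replace /spl/lgz/3 4): {"phh":73,"spl":{"br":22,"in":42,"koj":56,"lgz":[96,71,69,4],"w":{"m":79,"os":4,"uv":82}},"yvu":{"i":[32,32,9,78,58,70],"q":[80,96,64,11,66,43,23]}}
After op 21 (add /spl/w/ur 54): {"phh":73,"spl":{"br":22,"in":42,"koj":56,"lgz":[96,71,69,4],"w":{"m":79,"os":4,"ur":54,"uv":82}},"yvu":{"i":[32,32,9,78,58,70],"q":[80,96,64,11,66,43,23]}}
After op 22 (add /yvu/n 33): {"phh":73,"spl":{"br":22,"in":42,"koj":56,"lgz":[96,71,69,4],"w":{"m":79,"os":4,"ur":54,"uv":82}},"yvu":{"i":[32,32,9,78,58,70],"n":33,"q":[80,96,64,11,66,43,23]}}
After op 23 (add /yvu/i/6 90): {"phh":73,"spl":{"br":22,"in":42,"koj":56,"lgz":[96,71,69,4],"w":{"m":79,"os":4,"ur":54,"uv":82}},"yvu":{"i":[32,32,9,78,58,70,90],"n":33,"q":[80,96,64,11,66,43,23]}}
After op 24 (add /g 4): {"g":4,"phh":73,"spl":{"br":22,"in":42,"koj":56,"lgz":[96,71,69,4],"w":{"m":79,"os":4,"ur":54,"uv":82}},"yvu":{"i":[32,32,9,78,58,70,90],"n":33,"q":[80,96,64,11,66,43,23]}}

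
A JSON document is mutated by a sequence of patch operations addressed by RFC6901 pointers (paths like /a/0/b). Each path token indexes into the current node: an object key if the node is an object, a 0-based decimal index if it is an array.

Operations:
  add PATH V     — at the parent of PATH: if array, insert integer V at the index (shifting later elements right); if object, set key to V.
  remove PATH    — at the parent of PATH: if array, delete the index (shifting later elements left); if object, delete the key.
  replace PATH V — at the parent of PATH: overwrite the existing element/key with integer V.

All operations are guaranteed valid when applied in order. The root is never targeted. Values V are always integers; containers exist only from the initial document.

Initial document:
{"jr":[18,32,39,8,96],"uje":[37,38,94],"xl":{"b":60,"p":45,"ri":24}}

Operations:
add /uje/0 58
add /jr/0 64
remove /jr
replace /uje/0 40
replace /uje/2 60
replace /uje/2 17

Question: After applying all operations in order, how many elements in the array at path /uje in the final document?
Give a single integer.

Answer: 4

Derivation:
After op 1 (add /uje/0 58): {"jr":[18,32,39,8,96],"uje":[58,37,38,94],"xl":{"b":60,"p":45,"ri":24}}
After op 2 (add /jr/0 64): {"jr":[64,18,32,39,8,96],"uje":[58,37,38,94],"xl":{"b":60,"p":45,"ri":24}}
After op 3 (remove /jr): {"uje":[58,37,38,94],"xl":{"b":60,"p":45,"ri":24}}
After op 4 (replace /uje/0 40): {"uje":[40,37,38,94],"xl":{"b":60,"p":45,"ri":24}}
After op 5 (replace /uje/2 60): {"uje":[40,37,60,94],"xl":{"b":60,"p":45,"ri":24}}
After op 6 (replace /uje/2 17): {"uje":[40,37,17,94],"xl":{"b":60,"p":45,"ri":24}}
Size at path /uje: 4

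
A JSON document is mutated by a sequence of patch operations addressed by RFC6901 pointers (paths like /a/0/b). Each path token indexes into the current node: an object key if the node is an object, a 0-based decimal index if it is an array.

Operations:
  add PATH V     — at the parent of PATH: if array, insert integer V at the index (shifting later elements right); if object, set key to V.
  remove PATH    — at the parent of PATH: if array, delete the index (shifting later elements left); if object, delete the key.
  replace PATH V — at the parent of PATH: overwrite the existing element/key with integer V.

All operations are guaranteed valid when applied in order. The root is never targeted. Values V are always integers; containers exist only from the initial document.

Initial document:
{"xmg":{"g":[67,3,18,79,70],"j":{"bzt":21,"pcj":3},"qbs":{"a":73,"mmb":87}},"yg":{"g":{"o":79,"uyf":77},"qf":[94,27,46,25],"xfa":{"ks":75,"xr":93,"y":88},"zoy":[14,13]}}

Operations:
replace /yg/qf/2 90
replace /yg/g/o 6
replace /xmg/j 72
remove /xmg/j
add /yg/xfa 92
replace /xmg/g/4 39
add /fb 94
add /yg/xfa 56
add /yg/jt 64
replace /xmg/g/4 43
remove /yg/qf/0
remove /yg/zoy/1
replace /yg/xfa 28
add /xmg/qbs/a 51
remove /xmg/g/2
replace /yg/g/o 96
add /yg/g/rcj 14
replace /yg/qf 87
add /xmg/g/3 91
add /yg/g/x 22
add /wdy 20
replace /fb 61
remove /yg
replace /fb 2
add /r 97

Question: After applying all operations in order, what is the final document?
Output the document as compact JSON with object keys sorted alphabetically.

After op 1 (replace /yg/qf/2 90): {"xmg":{"g":[67,3,18,79,70],"j":{"bzt":21,"pcj":3},"qbs":{"a":73,"mmb":87}},"yg":{"g":{"o":79,"uyf":77},"qf":[94,27,90,25],"xfa":{"ks":75,"xr":93,"y":88},"zoy":[14,13]}}
After op 2 (replace /yg/g/o 6): {"xmg":{"g":[67,3,18,79,70],"j":{"bzt":21,"pcj":3},"qbs":{"a":73,"mmb":87}},"yg":{"g":{"o":6,"uyf":77},"qf":[94,27,90,25],"xfa":{"ks":75,"xr":93,"y":88},"zoy":[14,13]}}
After op 3 (replace /xmg/j 72): {"xmg":{"g":[67,3,18,79,70],"j":72,"qbs":{"a":73,"mmb":87}},"yg":{"g":{"o":6,"uyf":77},"qf":[94,27,90,25],"xfa":{"ks":75,"xr":93,"y":88},"zoy":[14,13]}}
After op 4 (remove /xmg/j): {"xmg":{"g":[67,3,18,79,70],"qbs":{"a":73,"mmb":87}},"yg":{"g":{"o":6,"uyf":77},"qf":[94,27,90,25],"xfa":{"ks":75,"xr":93,"y":88},"zoy":[14,13]}}
After op 5 (add /yg/xfa 92): {"xmg":{"g":[67,3,18,79,70],"qbs":{"a":73,"mmb":87}},"yg":{"g":{"o":6,"uyf":77},"qf":[94,27,90,25],"xfa":92,"zoy":[14,13]}}
After op 6 (replace /xmg/g/4 39): {"xmg":{"g":[67,3,18,79,39],"qbs":{"a":73,"mmb":87}},"yg":{"g":{"o":6,"uyf":77},"qf":[94,27,90,25],"xfa":92,"zoy":[14,13]}}
After op 7 (add /fb 94): {"fb":94,"xmg":{"g":[67,3,18,79,39],"qbs":{"a":73,"mmb":87}},"yg":{"g":{"o":6,"uyf":77},"qf":[94,27,90,25],"xfa":92,"zoy":[14,13]}}
After op 8 (add /yg/xfa 56): {"fb":94,"xmg":{"g":[67,3,18,79,39],"qbs":{"a":73,"mmb":87}},"yg":{"g":{"o":6,"uyf":77},"qf":[94,27,90,25],"xfa":56,"zoy":[14,13]}}
After op 9 (add /yg/jt 64): {"fb":94,"xmg":{"g":[67,3,18,79,39],"qbs":{"a":73,"mmb":87}},"yg":{"g":{"o":6,"uyf":77},"jt":64,"qf":[94,27,90,25],"xfa":56,"zoy":[14,13]}}
After op 10 (replace /xmg/g/4 43): {"fb":94,"xmg":{"g":[67,3,18,79,43],"qbs":{"a":73,"mmb":87}},"yg":{"g":{"o":6,"uyf":77},"jt":64,"qf":[94,27,90,25],"xfa":56,"zoy":[14,13]}}
After op 11 (remove /yg/qf/0): {"fb":94,"xmg":{"g":[67,3,18,79,43],"qbs":{"a":73,"mmb":87}},"yg":{"g":{"o":6,"uyf":77},"jt":64,"qf":[27,90,25],"xfa":56,"zoy":[14,13]}}
After op 12 (remove /yg/zoy/1): {"fb":94,"xmg":{"g":[67,3,18,79,43],"qbs":{"a":73,"mmb":87}},"yg":{"g":{"o":6,"uyf":77},"jt":64,"qf":[27,90,25],"xfa":56,"zoy":[14]}}
After op 13 (replace /yg/xfa 28): {"fb":94,"xmg":{"g":[67,3,18,79,43],"qbs":{"a":73,"mmb":87}},"yg":{"g":{"o":6,"uyf":77},"jt":64,"qf":[27,90,25],"xfa":28,"zoy":[14]}}
After op 14 (add /xmg/qbs/a 51): {"fb":94,"xmg":{"g":[67,3,18,79,43],"qbs":{"a":51,"mmb":87}},"yg":{"g":{"o":6,"uyf":77},"jt":64,"qf":[27,90,25],"xfa":28,"zoy":[14]}}
After op 15 (remove /xmg/g/2): {"fb":94,"xmg":{"g":[67,3,79,43],"qbs":{"a":51,"mmb":87}},"yg":{"g":{"o":6,"uyf":77},"jt":64,"qf":[27,90,25],"xfa":28,"zoy":[14]}}
After op 16 (replace /yg/g/o 96): {"fb":94,"xmg":{"g":[67,3,79,43],"qbs":{"a":51,"mmb":87}},"yg":{"g":{"o":96,"uyf":77},"jt":64,"qf":[27,90,25],"xfa":28,"zoy":[14]}}
After op 17 (add /yg/g/rcj 14): {"fb":94,"xmg":{"g":[67,3,79,43],"qbs":{"a":51,"mmb":87}},"yg":{"g":{"o":96,"rcj":14,"uyf":77},"jt":64,"qf":[27,90,25],"xfa":28,"zoy":[14]}}
After op 18 (replace /yg/qf 87): {"fb":94,"xmg":{"g":[67,3,79,43],"qbs":{"a":51,"mmb":87}},"yg":{"g":{"o":96,"rcj":14,"uyf":77},"jt":64,"qf":87,"xfa":28,"zoy":[14]}}
After op 19 (add /xmg/g/3 91): {"fb":94,"xmg":{"g":[67,3,79,91,43],"qbs":{"a":51,"mmb":87}},"yg":{"g":{"o":96,"rcj":14,"uyf":77},"jt":64,"qf":87,"xfa":28,"zoy":[14]}}
After op 20 (add /yg/g/x 22): {"fb":94,"xmg":{"g":[67,3,79,91,43],"qbs":{"a":51,"mmb":87}},"yg":{"g":{"o":96,"rcj":14,"uyf":77,"x":22},"jt":64,"qf":87,"xfa":28,"zoy":[14]}}
After op 21 (add /wdy 20): {"fb":94,"wdy":20,"xmg":{"g":[67,3,79,91,43],"qbs":{"a":51,"mmb":87}},"yg":{"g":{"o":96,"rcj":14,"uyf":77,"x":22},"jt":64,"qf":87,"xfa":28,"zoy":[14]}}
After op 22 (replace /fb 61): {"fb":61,"wdy":20,"xmg":{"g":[67,3,79,91,43],"qbs":{"a":51,"mmb":87}},"yg":{"g":{"o":96,"rcj":14,"uyf":77,"x":22},"jt":64,"qf":87,"xfa":28,"zoy":[14]}}
After op 23 (remove /yg): {"fb":61,"wdy":20,"xmg":{"g":[67,3,79,91,43],"qbs":{"a":51,"mmb":87}}}
After op 24 (replace /fb 2): {"fb":2,"wdy":20,"xmg":{"g":[67,3,79,91,43],"qbs":{"a":51,"mmb":87}}}
After op 25 (add /r 97): {"fb":2,"r":97,"wdy":20,"xmg":{"g":[67,3,79,91,43],"qbs":{"a":51,"mmb":87}}}

Answer: {"fb":2,"r":97,"wdy":20,"xmg":{"g":[67,3,79,91,43],"qbs":{"a":51,"mmb":87}}}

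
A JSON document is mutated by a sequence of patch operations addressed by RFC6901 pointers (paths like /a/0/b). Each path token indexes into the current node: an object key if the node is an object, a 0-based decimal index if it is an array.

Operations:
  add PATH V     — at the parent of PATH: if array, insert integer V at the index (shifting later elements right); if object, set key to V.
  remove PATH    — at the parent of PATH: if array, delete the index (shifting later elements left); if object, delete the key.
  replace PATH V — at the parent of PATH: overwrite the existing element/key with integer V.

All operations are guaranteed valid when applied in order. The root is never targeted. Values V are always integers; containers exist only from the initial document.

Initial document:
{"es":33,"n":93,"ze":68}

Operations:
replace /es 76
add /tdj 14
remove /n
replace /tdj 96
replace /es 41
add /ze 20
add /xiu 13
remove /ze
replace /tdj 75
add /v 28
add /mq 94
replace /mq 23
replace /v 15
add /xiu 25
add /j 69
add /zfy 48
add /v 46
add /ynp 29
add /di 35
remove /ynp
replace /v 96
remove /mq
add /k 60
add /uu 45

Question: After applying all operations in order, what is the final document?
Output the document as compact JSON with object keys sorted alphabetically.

After op 1 (replace /es 76): {"es":76,"n":93,"ze":68}
After op 2 (add /tdj 14): {"es":76,"n":93,"tdj":14,"ze":68}
After op 3 (remove /n): {"es":76,"tdj":14,"ze":68}
After op 4 (replace /tdj 96): {"es":76,"tdj":96,"ze":68}
After op 5 (replace /es 41): {"es":41,"tdj":96,"ze":68}
After op 6 (add /ze 20): {"es":41,"tdj":96,"ze":20}
After op 7 (add /xiu 13): {"es":41,"tdj":96,"xiu":13,"ze":20}
After op 8 (remove /ze): {"es":41,"tdj":96,"xiu":13}
After op 9 (replace /tdj 75): {"es":41,"tdj":75,"xiu":13}
After op 10 (add /v 28): {"es":41,"tdj":75,"v":28,"xiu":13}
After op 11 (add /mq 94): {"es":41,"mq":94,"tdj":75,"v":28,"xiu":13}
After op 12 (replace /mq 23): {"es":41,"mq":23,"tdj":75,"v":28,"xiu":13}
After op 13 (replace /v 15): {"es":41,"mq":23,"tdj":75,"v":15,"xiu":13}
After op 14 (add /xiu 25): {"es":41,"mq":23,"tdj":75,"v":15,"xiu":25}
After op 15 (add /j 69): {"es":41,"j":69,"mq":23,"tdj":75,"v":15,"xiu":25}
After op 16 (add /zfy 48): {"es":41,"j":69,"mq":23,"tdj":75,"v":15,"xiu":25,"zfy":48}
After op 17 (add /v 46): {"es":41,"j":69,"mq":23,"tdj":75,"v":46,"xiu":25,"zfy":48}
After op 18 (add /ynp 29): {"es":41,"j":69,"mq":23,"tdj":75,"v":46,"xiu":25,"ynp":29,"zfy":48}
After op 19 (add /di 35): {"di":35,"es":41,"j":69,"mq":23,"tdj":75,"v":46,"xiu":25,"ynp":29,"zfy":48}
After op 20 (remove /ynp): {"di":35,"es":41,"j":69,"mq":23,"tdj":75,"v":46,"xiu":25,"zfy":48}
After op 21 (replace /v 96): {"di":35,"es":41,"j":69,"mq":23,"tdj":75,"v":96,"xiu":25,"zfy":48}
After op 22 (remove /mq): {"di":35,"es":41,"j":69,"tdj":75,"v":96,"xiu":25,"zfy":48}
After op 23 (add /k 60): {"di":35,"es":41,"j":69,"k":60,"tdj":75,"v":96,"xiu":25,"zfy":48}
After op 24 (add /uu 45): {"di":35,"es":41,"j":69,"k":60,"tdj":75,"uu":45,"v":96,"xiu":25,"zfy":48}

Answer: {"di":35,"es":41,"j":69,"k":60,"tdj":75,"uu":45,"v":96,"xiu":25,"zfy":48}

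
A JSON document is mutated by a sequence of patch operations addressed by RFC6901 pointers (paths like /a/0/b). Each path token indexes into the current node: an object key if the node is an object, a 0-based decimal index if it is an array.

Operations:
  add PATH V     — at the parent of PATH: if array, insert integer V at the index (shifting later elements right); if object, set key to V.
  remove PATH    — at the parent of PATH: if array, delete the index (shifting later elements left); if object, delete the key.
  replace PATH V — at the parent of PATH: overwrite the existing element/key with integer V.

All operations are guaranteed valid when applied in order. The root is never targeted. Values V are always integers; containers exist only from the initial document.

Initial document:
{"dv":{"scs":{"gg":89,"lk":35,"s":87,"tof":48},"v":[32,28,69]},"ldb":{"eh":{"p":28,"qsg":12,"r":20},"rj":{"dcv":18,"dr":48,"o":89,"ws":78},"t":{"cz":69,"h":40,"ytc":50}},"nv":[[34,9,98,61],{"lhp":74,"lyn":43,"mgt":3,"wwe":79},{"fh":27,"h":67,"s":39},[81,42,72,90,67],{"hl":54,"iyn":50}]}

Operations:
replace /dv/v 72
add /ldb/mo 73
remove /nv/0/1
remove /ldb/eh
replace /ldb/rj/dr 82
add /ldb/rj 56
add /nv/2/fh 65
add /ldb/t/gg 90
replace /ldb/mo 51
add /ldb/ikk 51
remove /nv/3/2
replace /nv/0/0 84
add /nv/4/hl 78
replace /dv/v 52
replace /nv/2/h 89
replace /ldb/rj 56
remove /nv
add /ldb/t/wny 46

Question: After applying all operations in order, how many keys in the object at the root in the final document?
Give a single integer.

After op 1 (replace /dv/v 72): {"dv":{"scs":{"gg":89,"lk":35,"s":87,"tof":48},"v":72},"ldb":{"eh":{"p":28,"qsg":12,"r":20},"rj":{"dcv":18,"dr":48,"o":89,"ws":78},"t":{"cz":69,"h":40,"ytc":50}},"nv":[[34,9,98,61],{"lhp":74,"lyn":43,"mgt":3,"wwe":79},{"fh":27,"h":67,"s":39},[81,42,72,90,67],{"hl":54,"iyn":50}]}
After op 2 (add /ldb/mo 73): {"dv":{"scs":{"gg":89,"lk":35,"s":87,"tof":48},"v":72},"ldb":{"eh":{"p":28,"qsg":12,"r":20},"mo":73,"rj":{"dcv":18,"dr":48,"o":89,"ws":78},"t":{"cz":69,"h":40,"ytc":50}},"nv":[[34,9,98,61],{"lhp":74,"lyn":43,"mgt":3,"wwe":79},{"fh":27,"h":67,"s":39},[81,42,72,90,67],{"hl":54,"iyn":50}]}
After op 3 (remove /nv/0/1): {"dv":{"scs":{"gg":89,"lk":35,"s":87,"tof":48},"v":72},"ldb":{"eh":{"p":28,"qsg":12,"r":20},"mo":73,"rj":{"dcv":18,"dr":48,"o":89,"ws":78},"t":{"cz":69,"h":40,"ytc":50}},"nv":[[34,98,61],{"lhp":74,"lyn":43,"mgt":3,"wwe":79},{"fh":27,"h":67,"s":39},[81,42,72,90,67],{"hl":54,"iyn":50}]}
After op 4 (remove /ldb/eh): {"dv":{"scs":{"gg":89,"lk":35,"s":87,"tof":48},"v":72},"ldb":{"mo":73,"rj":{"dcv":18,"dr":48,"o":89,"ws":78},"t":{"cz":69,"h":40,"ytc":50}},"nv":[[34,98,61],{"lhp":74,"lyn":43,"mgt":3,"wwe":79},{"fh":27,"h":67,"s":39},[81,42,72,90,67],{"hl":54,"iyn":50}]}
After op 5 (replace /ldb/rj/dr 82): {"dv":{"scs":{"gg":89,"lk":35,"s":87,"tof":48},"v":72},"ldb":{"mo":73,"rj":{"dcv":18,"dr":82,"o":89,"ws":78},"t":{"cz":69,"h":40,"ytc":50}},"nv":[[34,98,61],{"lhp":74,"lyn":43,"mgt":3,"wwe":79},{"fh":27,"h":67,"s":39},[81,42,72,90,67],{"hl":54,"iyn":50}]}
After op 6 (add /ldb/rj 56): {"dv":{"scs":{"gg":89,"lk":35,"s":87,"tof":48},"v":72},"ldb":{"mo":73,"rj":56,"t":{"cz":69,"h":40,"ytc":50}},"nv":[[34,98,61],{"lhp":74,"lyn":43,"mgt":3,"wwe":79},{"fh":27,"h":67,"s":39},[81,42,72,90,67],{"hl":54,"iyn":50}]}
After op 7 (add /nv/2/fh 65): {"dv":{"scs":{"gg":89,"lk":35,"s":87,"tof":48},"v":72},"ldb":{"mo":73,"rj":56,"t":{"cz":69,"h":40,"ytc":50}},"nv":[[34,98,61],{"lhp":74,"lyn":43,"mgt":3,"wwe":79},{"fh":65,"h":67,"s":39},[81,42,72,90,67],{"hl":54,"iyn":50}]}
After op 8 (add /ldb/t/gg 90): {"dv":{"scs":{"gg":89,"lk":35,"s":87,"tof":48},"v":72},"ldb":{"mo":73,"rj":56,"t":{"cz":69,"gg":90,"h":40,"ytc":50}},"nv":[[34,98,61],{"lhp":74,"lyn":43,"mgt":3,"wwe":79},{"fh":65,"h":67,"s":39},[81,42,72,90,67],{"hl":54,"iyn":50}]}
After op 9 (replace /ldb/mo 51): {"dv":{"scs":{"gg":89,"lk":35,"s":87,"tof":48},"v":72},"ldb":{"mo":51,"rj":56,"t":{"cz":69,"gg":90,"h":40,"ytc":50}},"nv":[[34,98,61],{"lhp":74,"lyn":43,"mgt":3,"wwe":79},{"fh":65,"h":67,"s":39},[81,42,72,90,67],{"hl":54,"iyn":50}]}
After op 10 (add /ldb/ikk 51): {"dv":{"scs":{"gg":89,"lk":35,"s":87,"tof":48},"v":72},"ldb":{"ikk":51,"mo":51,"rj":56,"t":{"cz":69,"gg":90,"h":40,"ytc":50}},"nv":[[34,98,61],{"lhp":74,"lyn":43,"mgt":3,"wwe":79},{"fh":65,"h":67,"s":39},[81,42,72,90,67],{"hl":54,"iyn":50}]}
After op 11 (remove /nv/3/2): {"dv":{"scs":{"gg":89,"lk":35,"s":87,"tof":48},"v":72},"ldb":{"ikk":51,"mo":51,"rj":56,"t":{"cz":69,"gg":90,"h":40,"ytc":50}},"nv":[[34,98,61],{"lhp":74,"lyn":43,"mgt":3,"wwe":79},{"fh":65,"h":67,"s":39},[81,42,90,67],{"hl":54,"iyn":50}]}
After op 12 (replace /nv/0/0 84): {"dv":{"scs":{"gg":89,"lk":35,"s":87,"tof":48},"v":72},"ldb":{"ikk":51,"mo":51,"rj":56,"t":{"cz":69,"gg":90,"h":40,"ytc":50}},"nv":[[84,98,61],{"lhp":74,"lyn":43,"mgt":3,"wwe":79},{"fh":65,"h":67,"s":39},[81,42,90,67],{"hl":54,"iyn":50}]}
After op 13 (add /nv/4/hl 78): {"dv":{"scs":{"gg":89,"lk":35,"s":87,"tof":48},"v":72},"ldb":{"ikk":51,"mo":51,"rj":56,"t":{"cz":69,"gg":90,"h":40,"ytc":50}},"nv":[[84,98,61],{"lhp":74,"lyn":43,"mgt":3,"wwe":79},{"fh":65,"h":67,"s":39},[81,42,90,67],{"hl":78,"iyn":50}]}
After op 14 (replace /dv/v 52): {"dv":{"scs":{"gg":89,"lk":35,"s":87,"tof":48},"v":52},"ldb":{"ikk":51,"mo":51,"rj":56,"t":{"cz":69,"gg":90,"h":40,"ytc":50}},"nv":[[84,98,61],{"lhp":74,"lyn":43,"mgt":3,"wwe":79},{"fh":65,"h":67,"s":39},[81,42,90,67],{"hl":78,"iyn":50}]}
After op 15 (replace /nv/2/h 89): {"dv":{"scs":{"gg":89,"lk":35,"s":87,"tof":48},"v":52},"ldb":{"ikk":51,"mo":51,"rj":56,"t":{"cz":69,"gg":90,"h":40,"ytc":50}},"nv":[[84,98,61],{"lhp":74,"lyn":43,"mgt":3,"wwe":79},{"fh":65,"h":89,"s":39},[81,42,90,67],{"hl":78,"iyn":50}]}
After op 16 (replace /ldb/rj 56): {"dv":{"scs":{"gg":89,"lk":35,"s":87,"tof":48},"v":52},"ldb":{"ikk":51,"mo":51,"rj":56,"t":{"cz":69,"gg":90,"h":40,"ytc":50}},"nv":[[84,98,61],{"lhp":74,"lyn":43,"mgt":3,"wwe":79},{"fh":65,"h":89,"s":39},[81,42,90,67],{"hl":78,"iyn":50}]}
After op 17 (remove /nv): {"dv":{"scs":{"gg":89,"lk":35,"s":87,"tof":48},"v":52},"ldb":{"ikk":51,"mo":51,"rj":56,"t":{"cz":69,"gg":90,"h":40,"ytc":50}}}
After op 18 (add /ldb/t/wny 46): {"dv":{"scs":{"gg":89,"lk":35,"s":87,"tof":48},"v":52},"ldb":{"ikk":51,"mo":51,"rj":56,"t":{"cz":69,"gg":90,"h":40,"wny":46,"ytc":50}}}
Size at the root: 2

Answer: 2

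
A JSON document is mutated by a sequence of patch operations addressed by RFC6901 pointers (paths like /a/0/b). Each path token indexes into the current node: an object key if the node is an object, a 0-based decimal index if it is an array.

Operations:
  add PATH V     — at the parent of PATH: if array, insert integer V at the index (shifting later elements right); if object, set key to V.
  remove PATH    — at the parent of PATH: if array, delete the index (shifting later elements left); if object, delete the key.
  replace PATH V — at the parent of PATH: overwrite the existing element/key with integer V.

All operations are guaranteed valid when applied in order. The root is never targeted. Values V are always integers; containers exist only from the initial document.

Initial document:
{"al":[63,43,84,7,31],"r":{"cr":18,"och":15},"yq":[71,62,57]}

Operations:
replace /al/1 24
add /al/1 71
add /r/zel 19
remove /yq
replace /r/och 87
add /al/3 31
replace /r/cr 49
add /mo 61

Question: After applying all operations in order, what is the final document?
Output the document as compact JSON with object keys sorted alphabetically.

Answer: {"al":[63,71,24,31,84,7,31],"mo":61,"r":{"cr":49,"och":87,"zel":19}}

Derivation:
After op 1 (replace /al/1 24): {"al":[63,24,84,7,31],"r":{"cr":18,"och":15},"yq":[71,62,57]}
After op 2 (add /al/1 71): {"al":[63,71,24,84,7,31],"r":{"cr":18,"och":15},"yq":[71,62,57]}
After op 3 (add /r/zel 19): {"al":[63,71,24,84,7,31],"r":{"cr":18,"och":15,"zel":19},"yq":[71,62,57]}
After op 4 (remove /yq): {"al":[63,71,24,84,7,31],"r":{"cr":18,"och":15,"zel":19}}
After op 5 (replace /r/och 87): {"al":[63,71,24,84,7,31],"r":{"cr":18,"och":87,"zel":19}}
After op 6 (add /al/3 31): {"al":[63,71,24,31,84,7,31],"r":{"cr":18,"och":87,"zel":19}}
After op 7 (replace /r/cr 49): {"al":[63,71,24,31,84,7,31],"r":{"cr":49,"och":87,"zel":19}}
After op 8 (add /mo 61): {"al":[63,71,24,31,84,7,31],"mo":61,"r":{"cr":49,"och":87,"zel":19}}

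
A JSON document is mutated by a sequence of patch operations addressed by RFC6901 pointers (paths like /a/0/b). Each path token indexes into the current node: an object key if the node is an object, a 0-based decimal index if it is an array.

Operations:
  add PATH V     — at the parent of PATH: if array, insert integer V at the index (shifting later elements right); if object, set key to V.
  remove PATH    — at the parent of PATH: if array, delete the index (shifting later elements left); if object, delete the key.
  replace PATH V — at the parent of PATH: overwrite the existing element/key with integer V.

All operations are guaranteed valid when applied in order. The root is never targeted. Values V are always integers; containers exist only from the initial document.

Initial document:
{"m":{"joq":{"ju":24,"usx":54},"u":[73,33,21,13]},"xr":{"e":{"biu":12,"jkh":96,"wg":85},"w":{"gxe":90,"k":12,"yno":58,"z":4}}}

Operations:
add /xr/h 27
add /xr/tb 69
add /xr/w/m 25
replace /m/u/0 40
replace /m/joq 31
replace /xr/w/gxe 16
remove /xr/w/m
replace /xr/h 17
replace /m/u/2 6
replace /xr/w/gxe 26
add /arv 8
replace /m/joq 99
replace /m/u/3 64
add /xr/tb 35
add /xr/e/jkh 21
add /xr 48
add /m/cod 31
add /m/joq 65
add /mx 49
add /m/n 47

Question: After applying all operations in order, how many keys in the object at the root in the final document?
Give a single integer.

Answer: 4

Derivation:
After op 1 (add /xr/h 27): {"m":{"joq":{"ju":24,"usx":54},"u":[73,33,21,13]},"xr":{"e":{"biu":12,"jkh":96,"wg":85},"h":27,"w":{"gxe":90,"k":12,"yno":58,"z":4}}}
After op 2 (add /xr/tb 69): {"m":{"joq":{"ju":24,"usx":54},"u":[73,33,21,13]},"xr":{"e":{"biu":12,"jkh":96,"wg":85},"h":27,"tb":69,"w":{"gxe":90,"k":12,"yno":58,"z":4}}}
After op 3 (add /xr/w/m 25): {"m":{"joq":{"ju":24,"usx":54},"u":[73,33,21,13]},"xr":{"e":{"biu":12,"jkh":96,"wg":85},"h":27,"tb":69,"w":{"gxe":90,"k":12,"m":25,"yno":58,"z":4}}}
After op 4 (replace /m/u/0 40): {"m":{"joq":{"ju":24,"usx":54},"u":[40,33,21,13]},"xr":{"e":{"biu":12,"jkh":96,"wg":85},"h":27,"tb":69,"w":{"gxe":90,"k":12,"m":25,"yno":58,"z":4}}}
After op 5 (replace /m/joq 31): {"m":{"joq":31,"u":[40,33,21,13]},"xr":{"e":{"biu":12,"jkh":96,"wg":85},"h":27,"tb":69,"w":{"gxe":90,"k":12,"m":25,"yno":58,"z":4}}}
After op 6 (replace /xr/w/gxe 16): {"m":{"joq":31,"u":[40,33,21,13]},"xr":{"e":{"biu":12,"jkh":96,"wg":85},"h":27,"tb":69,"w":{"gxe":16,"k":12,"m":25,"yno":58,"z":4}}}
After op 7 (remove /xr/w/m): {"m":{"joq":31,"u":[40,33,21,13]},"xr":{"e":{"biu":12,"jkh":96,"wg":85},"h":27,"tb":69,"w":{"gxe":16,"k":12,"yno":58,"z":4}}}
After op 8 (replace /xr/h 17): {"m":{"joq":31,"u":[40,33,21,13]},"xr":{"e":{"biu":12,"jkh":96,"wg":85},"h":17,"tb":69,"w":{"gxe":16,"k":12,"yno":58,"z":4}}}
After op 9 (replace /m/u/2 6): {"m":{"joq":31,"u":[40,33,6,13]},"xr":{"e":{"biu":12,"jkh":96,"wg":85},"h":17,"tb":69,"w":{"gxe":16,"k":12,"yno":58,"z":4}}}
After op 10 (replace /xr/w/gxe 26): {"m":{"joq":31,"u":[40,33,6,13]},"xr":{"e":{"biu":12,"jkh":96,"wg":85},"h":17,"tb":69,"w":{"gxe":26,"k":12,"yno":58,"z":4}}}
After op 11 (add /arv 8): {"arv":8,"m":{"joq":31,"u":[40,33,6,13]},"xr":{"e":{"biu":12,"jkh":96,"wg":85},"h":17,"tb":69,"w":{"gxe":26,"k":12,"yno":58,"z":4}}}
After op 12 (replace /m/joq 99): {"arv":8,"m":{"joq":99,"u":[40,33,6,13]},"xr":{"e":{"biu":12,"jkh":96,"wg":85},"h":17,"tb":69,"w":{"gxe":26,"k":12,"yno":58,"z":4}}}
After op 13 (replace /m/u/3 64): {"arv":8,"m":{"joq":99,"u":[40,33,6,64]},"xr":{"e":{"biu":12,"jkh":96,"wg":85},"h":17,"tb":69,"w":{"gxe":26,"k":12,"yno":58,"z":4}}}
After op 14 (add /xr/tb 35): {"arv":8,"m":{"joq":99,"u":[40,33,6,64]},"xr":{"e":{"biu":12,"jkh":96,"wg":85},"h":17,"tb":35,"w":{"gxe":26,"k":12,"yno":58,"z":4}}}
After op 15 (add /xr/e/jkh 21): {"arv":8,"m":{"joq":99,"u":[40,33,6,64]},"xr":{"e":{"biu":12,"jkh":21,"wg":85},"h":17,"tb":35,"w":{"gxe":26,"k":12,"yno":58,"z":4}}}
After op 16 (add /xr 48): {"arv":8,"m":{"joq":99,"u":[40,33,6,64]},"xr":48}
After op 17 (add /m/cod 31): {"arv":8,"m":{"cod":31,"joq":99,"u":[40,33,6,64]},"xr":48}
After op 18 (add /m/joq 65): {"arv":8,"m":{"cod":31,"joq":65,"u":[40,33,6,64]},"xr":48}
After op 19 (add /mx 49): {"arv":8,"m":{"cod":31,"joq":65,"u":[40,33,6,64]},"mx":49,"xr":48}
After op 20 (add /m/n 47): {"arv":8,"m":{"cod":31,"joq":65,"n":47,"u":[40,33,6,64]},"mx":49,"xr":48}
Size at the root: 4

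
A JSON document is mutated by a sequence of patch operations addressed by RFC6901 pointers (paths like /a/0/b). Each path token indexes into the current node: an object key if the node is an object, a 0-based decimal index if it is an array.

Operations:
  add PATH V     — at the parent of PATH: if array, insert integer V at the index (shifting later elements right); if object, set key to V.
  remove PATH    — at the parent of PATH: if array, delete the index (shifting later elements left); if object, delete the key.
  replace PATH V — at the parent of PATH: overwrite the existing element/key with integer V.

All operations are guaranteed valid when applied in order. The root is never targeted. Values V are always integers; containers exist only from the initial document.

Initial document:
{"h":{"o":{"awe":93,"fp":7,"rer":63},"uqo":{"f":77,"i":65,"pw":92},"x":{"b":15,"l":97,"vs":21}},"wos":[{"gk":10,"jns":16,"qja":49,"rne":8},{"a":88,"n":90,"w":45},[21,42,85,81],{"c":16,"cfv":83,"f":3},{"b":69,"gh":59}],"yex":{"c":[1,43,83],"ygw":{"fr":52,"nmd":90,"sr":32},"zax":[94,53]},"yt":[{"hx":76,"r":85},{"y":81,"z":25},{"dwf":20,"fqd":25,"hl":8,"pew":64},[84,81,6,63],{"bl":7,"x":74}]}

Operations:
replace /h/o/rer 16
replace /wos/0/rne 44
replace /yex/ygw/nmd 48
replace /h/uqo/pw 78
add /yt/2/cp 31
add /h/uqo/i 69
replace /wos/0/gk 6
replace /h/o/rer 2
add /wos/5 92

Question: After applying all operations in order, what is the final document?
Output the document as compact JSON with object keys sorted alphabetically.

Answer: {"h":{"o":{"awe":93,"fp":7,"rer":2},"uqo":{"f":77,"i":69,"pw":78},"x":{"b":15,"l":97,"vs":21}},"wos":[{"gk":6,"jns":16,"qja":49,"rne":44},{"a":88,"n":90,"w":45},[21,42,85,81],{"c":16,"cfv":83,"f":3},{"b":69,"gh":59},92],"yex":{"c":[1,43,83],"ygw":{"fr":52,"nmd":48,"sr":32},"zax":[94,53]},"yt":[{"hx":76,"r":85},{"y":81,"z":25},{"cp":31,"dwf":20,"fqd":25,"hl":8,"pew":64},[84,81,6,63],{"bl":7,"x":74}]}

Derivation:
After op 1 (replace /h/o/rer 16): {"h":{"o":{"awe":93,"fp":7,"rer":16},"uqo":{"f":77,"i":65,"pw":92},"x":{"b":15,"l":97,"vs":21}},"wos":[{"gk":10,"jns":16,"qja":49,"rne":8},{"a":88,"n":90,"w":45},[21,42,85,81],{"c":16,"cfv":83,"f":3},{"b":69,"gh":59}],"yex":{"c":[1,43,83],"ygw":{"fr":52,"nmd":90,"sr":32},"zax":[94,53]},"yt":[{"hx":76,"r":85},{"y":81,"z":25},{"dwf":20,"fqd":25,"hl":8,"pew":64},[84,81,6,63],{"bl":7,"x":74}]}
After op 2 (replace /wos/0/rne 44): {"h":{"o":{"awe":93,"fp":7,"rer":16},"uqo":{"f":77,"i":65,"pw":92},"x":{"b":15,"l":97,"vs":21}},"wos":[{"gk":10,"jns":16,"qja":49,"rne":44},{"a":88,"n":90,"w":45},[21,42,85,81],{"c":16,"cfv":83,"f":3},{"b":69,"gh":59}],"yex":{"c":[1,43,83],"ygw":{"fr":52,"nmd":90,"sr":32},"zax":[94,53]},"yt":[{"hx":76,"r":85},{"y":81,"z":25},{"dwf":20,"fqd":25,"hl":8,"pew":64},[84,81,6,63],{"bl":7,"x":74}]}
After op 3 (replace /yex/ygw/nmd 48): {"h":{"o":{"awe":93,"fp":7,"rer":16},"uqo":{"f":77,"i":65,"pw":92},"x":{"b":15,"l":97,"vs":21}},"wos":[{"gk":10,"jns":16,"qja":49,"rne":44},{"a":88,"n":90,"w":45},[21,42,85,81],{"c":16,"cfv":83,"f":3},{"b":69,"gh":59}],"yex":{"c":[1,43,83],"ygw":{"fr":52,"nmd":48,"sr":32},"zax":[94,53]},"yt":[{"hx":76,"r":85},{"y":81,"z":25},{"dwf":20,"fqd":25,"hl":8,"pew":64},[84,81,6,63],{"bl":7,"x":74}]}
After op 4 (replace /h/uqo/pw 78): {"h":{"o":{"awe":93,"fp":7,"rer":16},"uqo":{"f":77,"i":65,"pw":78},"x":{"b":15,"l":97,"vs":21}},"wos":[{"gk":10,"jns":16,"qja":49,"rne":44},{"a":88,"n":90,"w":45},[21,42,85,81],{"c":16,"cfv":83,"f":3},{"b":69,"gh":59}],"yex":{"c":[1,43,83],"ygw":{"fr":52,"nmd":48,"sr":32},"zax":[94,53]},"yt":[{"hx":76,"r":85},{"y":81,"z":25},{"dwf":20,"fqd":25,"hl":8,"pew":64},[84,81,6,63],{"bl":7,"x":74}]}
After op 5 (add /yt/2/cp 31): {"h":{"o":{"awe":93,"fp":7,"rer":16},"uqo":{"f":77,"i":65,"pw":78},"x":{"b":15,"l":97,"vs":21}},"wos":[{"gk":10,"jns":16,"qja":49,"rne":44},{"a":88,"n":90,"w":45},[21,42,85,81],{"c":16,"cfv":83,"f":3},{"b":69,"gh":59}],"yex":{"c":[1,43,83],"ygw":{"fr":52,"nmd":48,"sr":32},"zax":[94,53]},"yt":[{"hx":76,"r":85},{"y":81,"z":25},{"cp":31,"dwf":20,"fqd":25,"hl":8,"pew":64},[84,81,6,63],{"bl":7,"x":74}]}
After op 6 (add /h/uqo/i 69): {"h":{"o":{"awe":93,"fp":7,"rer":16},"uqo":{"f":77,"i":69,"pw":78},"x":{"b":15,"l":97,"vs":21}},"wos":[{"gk":10,"jns":16,"qja":49,"rne":44},{"a":88,"n":90,"w":45},[21,42,85,81],{"c":16,"cfv":83,"f":3},{"b":69,"gh":59}],"yex":{"c":[1,43,83],"ygw":{"fr":52,"nmd":48,"sr":32},"zax":[94,53]},"yt":[{"hx":76,"r":85},{"y":81,"z":25},{"cp":31,"dwf":20,"fqd":25,"hl":8,"pew":64},[84,81,6,63],{"bl":7,"x":74}]}
After op 7 (replace /wos/0/gk 6): {"h":{"o":{"awe":93,"fp":7,"rer":16},"uqo":{"f":77,"i":69,"pw":78},"x":{"b":15,"l":97,"vs":21}},"wos":[{"gk":6,"jns":16,"qja":49,"rne":44},{"a":88,"n":90,"w":45},[21,42,85,81],{"c":16,"cfv":83,"f":3},{"b":69,"gh":59}],"yex":{"c":[1,43,83],"ygw":{"fr":52,"nmd":48,"sr":32},"zax":[94,53]},"yt":[{"hx":76,"r":85},{"y":81,"z":25},{"cp":31,"dwf":20,"fqd":25,"hl":8,"pew":64},[84,81,6,63],{"bl":7,"x":74}]}
After op 8 (replace /h/o/rer 2): {"h":{"o":{"awe":93,"fp":7,"rer":2},"uqo":{"f":77,"i":69,"pw":78},"x":{"b":15,"l":97,"vs":21}},"wos":[{"gk":6,"jns":16,"qja":49,"rne":44},{"a":88,"n":90,"w":45},[21,42,85,81],{"c":16,"cfv":83,"f":3},{"b":69,"gh":59}],"yex":{"c":[1,43,83],"ygw":{"fr":52,"nmd":48,"sr":32},"zax":[94,53]},"yt":[{"hx":76,"r":85},{"y":81,"z":25},{"cp":31,"dwf":20,"fqd":25,"hl":8,"pew":64},[84,81,6,63],{"bl":7,"x":74}]}
After op 9 (add /wos/5 92): {"h":{"o":{"awe":93,"fp":7,"rer":2},"uqo":{"f":77,"i":69,"pw":78},"x":{"b":15,"l":97,"vs":21}},"wos":[{"gk":6,"jns":16,"qja":49,"rne":44},{"a":88,"n":90,"w":45},[21,42,85,81],{"c":16,"cfv":83,"f":3},{"b":69,"gh":59},92],"yex":{"c":[1,43,83],"ygw":{"fr":52,"nmd":48,"sr":32},"zax":[94,53]},"yt":[{"hx":76,"r":85},{"y":81,"z":25},{"cp":31,"dwf":20,"fqd":25,"hl":8,"pew":64},[84,81,6,63],{"bl":7,"x":74}]}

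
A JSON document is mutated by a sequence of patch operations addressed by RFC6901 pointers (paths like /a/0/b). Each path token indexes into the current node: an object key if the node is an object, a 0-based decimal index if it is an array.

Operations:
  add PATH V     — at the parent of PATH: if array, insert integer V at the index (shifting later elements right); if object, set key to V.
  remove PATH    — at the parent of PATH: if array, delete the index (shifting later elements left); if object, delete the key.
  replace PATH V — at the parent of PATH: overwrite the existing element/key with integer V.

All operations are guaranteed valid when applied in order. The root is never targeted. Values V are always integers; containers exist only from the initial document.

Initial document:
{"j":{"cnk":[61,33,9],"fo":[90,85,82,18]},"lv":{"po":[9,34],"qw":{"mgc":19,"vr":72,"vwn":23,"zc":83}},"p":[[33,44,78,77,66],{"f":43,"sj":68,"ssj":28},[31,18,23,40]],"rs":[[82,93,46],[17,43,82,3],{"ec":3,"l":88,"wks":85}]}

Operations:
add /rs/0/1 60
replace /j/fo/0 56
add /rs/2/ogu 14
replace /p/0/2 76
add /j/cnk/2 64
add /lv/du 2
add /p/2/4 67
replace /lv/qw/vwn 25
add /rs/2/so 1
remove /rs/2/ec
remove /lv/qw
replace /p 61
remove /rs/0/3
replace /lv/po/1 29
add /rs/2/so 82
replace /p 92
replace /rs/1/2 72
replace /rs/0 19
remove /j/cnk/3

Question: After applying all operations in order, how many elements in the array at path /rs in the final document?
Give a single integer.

Answer: 3

Derivation:
After op 1 (add /rs/0/1 60): {"j":{"cnk":[61,33,9],"fo":[90,85,82,18]},"lv":{"po":[9,34],"qw":{"mgc":19,"vr":72,"vwn":23,"zc":83}},"p":[[33,44,78,77,66],{"f":43,"sj":68,"ssj":28},[31,18,23,40]],"rs":[[82,60,93,46],[17,43,82,3],{"ec":3,"l":88,"wks":85}]}
After op 2 (replace /j/fo/0 56): {"j":{"cnk":[61,33,9],"fo":[56,85,82,18]},"lv":{"po":[9,34],"qw":{"mgc":19,"vr":72,"vwn":23,"zc":83}},"p":[[33,44,78,77,66],{"f":43,"sj":68,"ssj":28},[31,18,23,40]],"rs":[[82,60,93,46],[17,43,82,3],{"ec":3,"l":88,"wks":85}]}
After op 3 (add /rs/2/ogu 14): {"j":{"cnk":[61,33,9],"fo":[56,85,82,18]},"lv":{"po":[9,34],"qw":{"mgc":19,"vr":72,"vwn":23,"zc":83}},"p":[[33,44,78,77,66],{"f":43,"sj":68,"ssj":28},[31,18,23,40]],"rs":[[82,60,93,46],[17,43,82,3],{"ec":3,"l":88,"ogu":14,"wks":85}]}
After op 4 (replace /p/0/2 76): {"j":{"cnk":[61,33,9],"fo":[56,85,82,18]},"lv":{"po":[9,34],"qw":{"mgc":19,"vr":72,"vwn":23,"zc":83}},"p":[[33,44,76,77,66],{"f":43,"sj":68,"ssj":28},[31,18,23,40]],"rs":[[82,60,93,46],[17,43,82,3],{"ec":3,"l":88,"ogu":14,"wks":85}]}
After op 5 (add /j/cnk/2 64): {"j":{"cnk":[61,33,64,9],"fo":[56,85,82,18]},"lv":{"po":[9,34],"qw":{"mgc":19,"vr":72,"vwn":23,"zc":83}},"p":[[33,44,76,77,66],{"f":43,"sj":68,"ssj":28},[31,18,23,40]],"rs":[[82,60,93,46],[17,43,82,3],{"ec":3,"l":88,"ogu":14,"wks":85}]}
After op 6 (add /lv/du 2): {"j":{"cnk":[61,33,64,9],"fo":[56,85,82,18]},"lv":{"du":2,"po":[9,34],"qw":{"mgc":19,"vr":72,"vwn":23,"zc":83}},"p":[[33,44,76,77,66],{"f":43,"sj":68,"ssj":28},[31,18,23,40]],"rs":[[82,60,93,46],[17,43,82,3],{"ec":3,"l":88,"ogu":14,"wks":85}]}
After op 7 (add /p/2/4 67): {"j":{"cnk":[61,33,64,9],"fo":[56,85,82,18]},"lv":{"du":2,"po":[9,34],"qw":{"mgc":19,"vr":72,"vwn":23,"zc":83}},"p":[[33,44,76,77,66],{"f":43,"sj":68,"ssj":28},[31,18,23,40,67]],"rs":[[82,60,93,46],[17,43,82,3],{"ec":3,"l":88,"ogu":14,"wks":85}]}
After op 8 (replace /lv/qw/vwn 25): {"j":{"cnk":[61,33,64,9],"fo":[56,85,82,18]},"lv":{"du":2,"po":[9,34],"qw":{"mgc":19,"vr":72,"vwn":25,"zc":83}},"p":[[33,44,76,77,66],{"f":43,"sj":68,"ssj":28},[31,18,23,40,67]],"rs":[[82,60,93,46],[17,43,82,3],{"ec":3,"l":88,"ogu":14,"wks":85}]}
After op 9 (add /rs/2/so 1): {"j":{"cnk":[61,33,64,9],"fo":[56,85,82,18]},"lv":{"du":2,"po":[9,34],"qw":{"mgc":19,"vr":72,"vwn":25,"zc":83}},"p":[[33,44,76,77,66],{"f":43,"sj":68,"ssj":28},[31,18,23,40,67]],"rs":[[82,60,93,46],[17,43,82,3],{"ec":3,"l":88,"ogu":14,"so":1,"wks":85}]}
After op 10 (remove /rs/2/ec): {"j":{"cnk":[61,33,64,9],"fo":[56,85,82,18]},"lv":{"du":2,"po":[9,34],"qw":{"mgc":19,"vr":72,"vwn":25,"zc":83}},"p":[[33,44,76,77,66],{"f":43,"sj":68,"ssj":28},[31,18,23,40,67]],"rs":[[82,60,93,46],[17,43,82,3],{"l":88,"ogu":14,"so":1,"wks":85}]}
After op 11 (remove /lv/qw): {"j":{"cnk":[61,33,64,9],"fo":[56,85,82,18]},"lv":{"du":2,"po":[9,34]},"p":[[33,44,76,77,66],{"f":43,"sj":68,"ssj":28},[31,18,23,40,67]],"rs":[[82,60,93,46],[17,43,82,3],{"l":88,"ogu":14,"so":1,"wks":85}]}
After op 12 (replace /p 61): {"j":{"cnk":[61,33,64,9],"fo":[56,85,82,18]},"lv":{"du":2,"po":[9,34]},"p":61,"rs":[[82,60,93,46],[17,43,82,3],{"l":88,"ogu":14,"so":1,"wks":85}]}
After op 13 (remove /rs/0/3): {"j":{"cnk":[61,33,64,9],"fo":[56,85,82,18]},"lv":{"du":2,"po":[9,34]},"p":61,"rs":[[82,60,93],[17,43,82,3],{"l":88,"ogu":14,"so":1,"wks":85}]}
After op 14 (replace /lv/po/1 29): {"j":{"cnk":[61,33,64,9],"fo":[56,85,82,18]},"lv":{"du":2,"po":[9,29]},"p":61,"rs":[[82,60,93],[17,43,82,3],{"l":88,"ogu":14,"so":1,"wks":85}]}
After op 15 (add /rs/2/so 82): {"j":{"cnk":[61,33,64,9],"fo":[56,85,82,18]},"lv":{"du":2,"po":[9,29]},"p":61,"rs":[[82,60,93],[17,43,82,3],{"l":88,"ogu":14,"so":82,"wks":85}]}
After op 16 (replace /p 92): {"j":{"cnk":[61,33,64,9],"fo":[56,85,82,18]},"lv":{"du":2,"po":[9,29]},"p":92,"rs":[[82,60,93],[17,43,82,3],{"l":88,"ogu":14,"so":82,"wks":85}]}
After op 17 (replace /rs/1/2 72): {"j":{"cnk":[61,33,64,9],"fo":[56,85,82,18]},"lv":{"du":2,"po":[9,29]},"p":92,"rs":[[82,60,93],[17,43,72,3],{"l":88,"ogu":14,"so":82,"wks":85}]}
After op 18 (replace /rs/0 19): {"j":{"cnk":[61,33,64,9],"fo":[56,85,82,18]},"lv":{"du":2,"po":[9,29]},"p":92,"rs":[19,[17,43,72,3],{"l":88,"ogu":14,"so":82,"wks":85}]}
After op 19 (remove /j/cnk/3): {"j":{"cnk":[61,33,64],"fo":[56,85,82,18]},"lv":{"du":2,"po":[9,29]},"p":92,"rs":[19,[17,43,72,3],{"l":88,"ogu":14,"so":82,"wks":85}]}
Size at path /rs: 3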